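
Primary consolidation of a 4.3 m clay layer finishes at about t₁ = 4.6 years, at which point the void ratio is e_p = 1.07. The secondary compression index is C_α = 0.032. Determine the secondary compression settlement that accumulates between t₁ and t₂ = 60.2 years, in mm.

S_s ≈ 74.2 mm

Secondary compression: S_s = C_α·H/(1+e_p)·log₁₀(t₂/t₁)
S_s = 0.032×4.3/(1+1.07)×log₁₀(60.2/4.6)
    = 0.06647 × 1.117 = 0.07424 m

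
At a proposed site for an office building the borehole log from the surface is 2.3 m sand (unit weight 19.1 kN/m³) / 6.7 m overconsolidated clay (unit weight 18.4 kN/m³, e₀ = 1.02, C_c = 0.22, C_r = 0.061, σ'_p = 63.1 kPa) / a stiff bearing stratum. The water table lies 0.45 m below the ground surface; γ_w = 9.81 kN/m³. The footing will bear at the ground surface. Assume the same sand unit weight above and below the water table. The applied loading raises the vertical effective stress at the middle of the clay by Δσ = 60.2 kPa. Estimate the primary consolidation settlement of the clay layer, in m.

S_c ≈ 0.202 m

Mid-depth of clay below the ground surface: z = 2.3 + 6.7/2 = 5.65 m.
Total vertical stress at mid-clay: σ_v = 19.1×2.3 + 18.4×3.35 = 105.57 kPa.
Pore pressure: u = 9.81×(5.65 − 0.45) = 51.012 kPa.
Initial effective stress: σ'_0 = σ_v − u = 105.57 − 51.012 = 54.558 kPa.
Final effective stress: σ'_f = 54.558 + 60.2 = 114.76 kPa.
σ'_f = 114.76 > σ'_p = 63.1 kPa, so the stress path crosses the preconsolidation pressure — recompression up to σ'_p, then virgin compression beyond:
S_c = H/(1+e₀)·[C_r·log₁₀(σ'_p/σ'_0) + C_c·log₁₀(σ'_f/σ'_p)]
    = 6.7/2.02 × [0.061×log₁₀(63.1/54.558) + 0.22×log₁₀(114.76/63.1)]
    = 3.3168 × [0.0038534 + 0.057147] = 0.2023 m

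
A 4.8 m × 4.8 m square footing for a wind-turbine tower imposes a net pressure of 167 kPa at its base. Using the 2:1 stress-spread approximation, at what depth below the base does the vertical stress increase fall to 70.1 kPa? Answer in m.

z ≈ 2.61 m

2:1 spreading — at depth z the loaded area has grown by z in each plan dimension:
qB²/(B+z)² = Δσ_z ⇒ z = B(√(q/Δσ_z) − 1) = 4.8×(√(167/70.1) − 1) = 2.609 m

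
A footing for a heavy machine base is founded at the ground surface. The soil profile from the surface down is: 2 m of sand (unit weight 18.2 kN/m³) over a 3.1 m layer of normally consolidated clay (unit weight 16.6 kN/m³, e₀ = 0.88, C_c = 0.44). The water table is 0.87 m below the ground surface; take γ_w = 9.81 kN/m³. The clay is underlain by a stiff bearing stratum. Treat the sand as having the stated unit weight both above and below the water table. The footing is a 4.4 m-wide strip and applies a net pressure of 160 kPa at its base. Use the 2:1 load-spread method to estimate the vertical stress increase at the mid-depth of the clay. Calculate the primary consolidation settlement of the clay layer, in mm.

Mid-depth of clay below the ground surface: z = 2 + 3.1/2 = 3.55 m.
Total vertical stress at mid-clay: σ_v = 18.2×2 + 16.6×1.55 = 62.13 kPa.
Pore pressure: u = 9.81×(3.55 − 0.87) = 26.291 kPa.
Initial effective stress: σ'_0 = σ_v − u = 62.13 − 26.291 = 35.839 kPa.
Stress increase at mid-clay by the 2:1 spreading method:
Δσ = qB/(B+z) = 160×4.4/(4.4+3.55) = 88.553 kPa
Final effective stress: σ'_f = σ'_0 + Δσ = 35.839 + 88.553 = 124.39 kPa.
Normally consolidated clay, so the full stress increment lies on the virgin compression line:
S_c = C_c·H/(1+e₀)·log₁₀(σ'_f/σ'_0) = 0.44×3.1/(1+0.88)×log₁₀(124.39/35.839)
    = 0.72553 × 0.54043 = 0.3921 m

S_c ≈ 392 mm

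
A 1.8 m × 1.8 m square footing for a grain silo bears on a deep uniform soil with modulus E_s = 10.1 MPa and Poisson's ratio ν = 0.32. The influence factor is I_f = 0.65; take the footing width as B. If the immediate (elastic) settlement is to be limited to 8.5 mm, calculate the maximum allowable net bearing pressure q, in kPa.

q ≈ 81.7 kPa

E_s = 10.1 MPa = 10100 kPa.
S_e = q·B·(1−ν²)/E_s · I_f  ⇒  q = S_e·E_s / (B·(1−ν²)·I_f).
q = 0.0085 × 10100 / (1.8 × 0.8976 × 0.65) = 81.75 kPa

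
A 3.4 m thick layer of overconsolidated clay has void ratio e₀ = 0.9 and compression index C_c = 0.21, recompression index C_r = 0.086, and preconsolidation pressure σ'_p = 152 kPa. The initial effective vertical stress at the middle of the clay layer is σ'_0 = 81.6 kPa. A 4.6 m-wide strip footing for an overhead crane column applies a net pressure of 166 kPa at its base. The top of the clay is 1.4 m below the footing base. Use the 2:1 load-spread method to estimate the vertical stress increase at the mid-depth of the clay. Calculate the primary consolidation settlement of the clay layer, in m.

Mid-depth of clay below the footing base: z = 1.4 + 3.4/2 = 3.1 m.
Stress increase at mid-clay by the 2:1 spreading method:
Δσ = qB/(B+z) = 166×4.6/(4.6+3.1) = 99.169 kPa
Final effective stress: σ'_f = 81.6 + 99.169 = 180.77 kPa.
σ'_f = 180.77 > σ'_p = 152 kPa, so the stress path crosses the preconsolidation pressure — recompression up to σ'_p, then virgin compression beyond:
S_c = H/(1+e₀)·[C_r·log₁₀(σ'_p/σ'_0) + C_c·log₁₀(σ'_f/σ'_p)]
    = 3.4/1.9 × [0.086×log₁₀(152/81.6) + 0.21×log₁₀(180.77/152)]
    = 1.7895 × [0.023233 + 0.015809] = 0.06987 m

S_c ≈ 0.0699 m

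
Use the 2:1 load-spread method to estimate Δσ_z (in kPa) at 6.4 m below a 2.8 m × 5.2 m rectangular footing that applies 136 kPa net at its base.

By the 2:1 method the load spreads at 1 horizontal : 2 vertical, so at depth z the loaded area has grown by z in each plan dimension:
Δσ = qBL/((B+z)(L+z)) = 136×2.8×5.2/((2.8+6.4)(5.2+6.4)) = 18.555 kPa

Δσ_z ≈ 18.6 kPa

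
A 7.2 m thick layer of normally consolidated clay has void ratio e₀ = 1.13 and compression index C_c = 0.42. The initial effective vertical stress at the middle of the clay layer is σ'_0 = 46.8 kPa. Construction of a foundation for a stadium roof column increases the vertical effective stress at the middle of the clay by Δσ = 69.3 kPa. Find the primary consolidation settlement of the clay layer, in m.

S_c ≈ 0.56 m

Final effective stress: σ'_f = σ'_0 + Δσ = 46.8 + 69.3 = 116.1 kPa.
Normally consolidated clay, so the full stress increment lies on the virgin compression line:
S_c = C_c·H/(1+e₀)·log₁₀(σ'_f/σ'_0) = 0.42×7.2/(1+1.13)×log₁₀(116.1/46.8)
    = 1.4197 × 0.39459 = 0.5602 m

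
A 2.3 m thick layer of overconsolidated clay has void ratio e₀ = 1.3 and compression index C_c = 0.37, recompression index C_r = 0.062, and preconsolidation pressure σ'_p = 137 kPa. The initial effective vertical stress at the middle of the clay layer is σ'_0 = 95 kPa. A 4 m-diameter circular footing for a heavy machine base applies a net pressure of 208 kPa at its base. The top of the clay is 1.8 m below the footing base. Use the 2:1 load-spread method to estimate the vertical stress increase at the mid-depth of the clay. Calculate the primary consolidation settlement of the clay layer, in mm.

S_c ≈ 38.7 mm

Mid-depth of clay below the footing base: z = 1.8 + 2.3/2 = 2.95 m.
Stress increase at mid-clay by the 2:1 spreading method:
Δσ ≈ qD²/(D+z)² = 208×4²/(4+2.95)² = 68.899 kPa
Final effective stress: σ'_f = 95 + 68.899 = 163.9 kPa.
σ'_f = 163.9 > σ'_p = 137 kPa, so the stress path crosses the preconsolidation pressure — recompression up to σ'_p, then virgin compression beyond:
S_c = H/(1+e₀)·[C_r·log₁₀(σ'_p/σ'_0) + C_c·log₁₀(σ'_f/σ'_p)]
    = 2.3/2.3 × [0.062×log₁₀(137/95) + 0.37×log₁₀(163.9/137)]
    = 1 × [0.0098578 + 0.028808] = 0.03867 m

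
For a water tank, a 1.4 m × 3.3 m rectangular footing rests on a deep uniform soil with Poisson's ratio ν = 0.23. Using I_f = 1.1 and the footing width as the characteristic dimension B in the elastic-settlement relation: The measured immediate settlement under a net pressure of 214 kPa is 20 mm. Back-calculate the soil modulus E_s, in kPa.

S_e = q·B·(1−ν²)/E_s · I_f  ⇒  E_s = q·B·(1−ν²)·I_f / S_e.
E_s = 214 × 1.4 × 0.9471 × 1.1 / 0.02 = 15610 kPa

E_s ≈ 15600 kPa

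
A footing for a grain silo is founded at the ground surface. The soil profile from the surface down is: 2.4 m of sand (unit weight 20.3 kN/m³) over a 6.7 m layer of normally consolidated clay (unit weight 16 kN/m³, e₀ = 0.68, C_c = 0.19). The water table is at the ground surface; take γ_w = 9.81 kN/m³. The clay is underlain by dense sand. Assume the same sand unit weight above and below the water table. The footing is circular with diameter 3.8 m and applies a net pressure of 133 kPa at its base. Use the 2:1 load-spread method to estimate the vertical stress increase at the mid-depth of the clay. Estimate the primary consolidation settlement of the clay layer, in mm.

Mid-depth of clay below the ground surface: z = 2.4 + 6.7/2 = 5.75 m.
Total vertical stress at mid-clay: σ_v = 20.3×2.4 + 16×3.35 = 102.32 kPa.
Pore pressure: u = 9.81×(5.75 − 0) = 56.408 kPa.
Initial effective stress: σ'_0 = σ_v − u = 102.32 − 56.408 = 45.912 kPa.
Stress increase at mid-clay by the 2:1 spreading method:
Δσ ≈ qD²/(D+z)² = 133×3.8²/(3.8+5.75)² = 21.058 kPa
Final effective stress: σ'_f = σ'_0 + Δσ = 45.912 + 21.058 = 66.97 kPa.
Normally consolidated clay, so the full stress increment lies on the virgin compression line:
S_c = C_c·H/(1+e₀)·log₁₀(σ'_f/σ'_0) = 0.19×6.7/(1+0.68)×log₁₀(66.97/45.912)
    = 0.75774 × 0.16395 = 0.1242 m

S_c ≈ 124 mm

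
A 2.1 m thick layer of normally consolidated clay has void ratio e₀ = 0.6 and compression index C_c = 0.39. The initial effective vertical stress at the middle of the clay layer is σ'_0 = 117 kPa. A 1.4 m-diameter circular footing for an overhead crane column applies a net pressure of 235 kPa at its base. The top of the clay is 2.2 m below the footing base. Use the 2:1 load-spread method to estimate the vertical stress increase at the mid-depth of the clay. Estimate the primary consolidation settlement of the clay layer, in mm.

Mid-depth of clay below the footing base: z = 2.2 + 2.1/2 = 3.25 m.
Stress increase at mid-clay by the 2:1 spreading method:
Δσ ≈ qD²/(D+z)² = 235×1.4²/(1.4+3.25)² = 21.302 kPa
Final effective stress: σ'_f = σ'_0 + Δσ = 117 + 21.302 = 138.3 kPa.
Normally consolidated clay, so the full stress increment lies on the virgin compression line:
S_c = C_c·H/(1+e₀)·log₁₀(σ'_f/σ'_0) = 0.39×2.1/(1+0.6)×log₁₀(138.3/117)
    = 0.51187 × 0.072636 = 0.03718 m

S_c ≈ 37.2 mm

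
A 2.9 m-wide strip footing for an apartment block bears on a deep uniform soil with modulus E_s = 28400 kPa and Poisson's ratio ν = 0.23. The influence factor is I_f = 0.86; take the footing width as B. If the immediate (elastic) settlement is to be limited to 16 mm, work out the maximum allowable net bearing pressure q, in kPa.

q ≈ 192 kPa

S_e = q·B·(1−ν²)/E_s · I_f  ⇒  q = S_e·E_s / (B·(1−ν²)·I_f).
q = 0.016 × 28400 / (2.9 × 0.9471 × 0.86) = 192.4 kPa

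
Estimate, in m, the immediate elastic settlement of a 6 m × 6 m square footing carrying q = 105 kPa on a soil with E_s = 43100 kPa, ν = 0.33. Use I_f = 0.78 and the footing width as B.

Immediate (elastic) settlement: S_e = q·B·(1−ν²)/E_s · I_f.
S_e = 105 × 6 × (1 − 0.33²) / 43100 × 0.78
    = 105 × 6 × 0.8911 / 43100 × 0.78
    = 0.01016 m

S_e ≈ 0.0102 m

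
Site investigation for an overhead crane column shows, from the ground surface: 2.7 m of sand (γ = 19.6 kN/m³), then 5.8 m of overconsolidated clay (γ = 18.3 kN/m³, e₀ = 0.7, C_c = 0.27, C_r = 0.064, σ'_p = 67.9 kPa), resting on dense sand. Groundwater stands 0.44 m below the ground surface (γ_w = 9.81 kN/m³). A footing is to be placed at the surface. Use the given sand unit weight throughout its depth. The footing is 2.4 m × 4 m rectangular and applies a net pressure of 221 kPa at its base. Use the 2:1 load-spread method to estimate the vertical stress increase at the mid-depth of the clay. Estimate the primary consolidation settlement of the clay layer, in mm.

S_c ≈ 99.7 mm

Mid-depth of clay below the ground surface: z = 2.7 + 5.8/2 = 5.6 m.
Total vertical stress at mid-clay: σ_v = 19.6×2.7 + 18.3×2.9 = 105.99 kPa.
Pore pressure: u = 9.81×(5.6 − 0.44) = 50.62 kPa.
Initial effective stress: σ'_0 = σ_v − u = 105.99 − 50.62 = 55.37 kPa.
Stress increase at mid-clay by the 2:1 spreading method:
Δσ = qBL/((B+z)(L+z)) = 221×2.4×4/((2.4+5.6)(4+5.6)) = 27.625 kPa
Final effective stress: σ'_f = 55.37 + 27.625 = 82.995 kPa.
σ'_f = 82.995 > σ'_p = 67.9 kPa, so the stress path crosses the preconsolidation pressure — recompression up to σ'_p, then virgin compression beyond:
S_c = H/(1+e₀)·[C_r·log₁₀(σ'_p/σ'_0) + C_c·log₁₀(σ'_f/σ'_p)]
    = 5.8/1.7 × [0.064×log₁₀(67.9/55.37) + 0.27×log₁₀(82.995/67.9)]
    = 3.4118 × [0.0056701 + 0.023539] = 0.09966 m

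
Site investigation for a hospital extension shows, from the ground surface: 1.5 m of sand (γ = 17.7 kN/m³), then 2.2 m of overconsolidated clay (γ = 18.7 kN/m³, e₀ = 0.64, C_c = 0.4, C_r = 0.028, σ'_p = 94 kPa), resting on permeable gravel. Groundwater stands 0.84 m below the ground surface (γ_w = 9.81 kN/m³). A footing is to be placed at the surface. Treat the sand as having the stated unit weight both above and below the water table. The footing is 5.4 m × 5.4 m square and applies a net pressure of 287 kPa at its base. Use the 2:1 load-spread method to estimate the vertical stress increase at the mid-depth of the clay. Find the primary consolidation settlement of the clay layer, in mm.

S_c ≈ 144 mm

Mid-depth of clay below the ground surface: z = 1.5 + 2.2/2 = 2.6 m.
Total vertical stress at mid-clay: σ_v = 17.7×1.5 + 18.7×1.1 = 47.12 kPa.
Pore pressure: u = 9.81×(2.6 − 0.84) = 17.266 kPa.
Initial effective stress: σ'_0 = σ_v − u = 47.12 − 17.266 = 29.854 kPa.
Stress increase at mid-clay by the 2:1 spreading method:
Δσ = qBL/((B+z)(L+z)) = 287×5.4×5.4/((5.4+2.6)(5.4+2.6)) = 130.76 kPa
Final effective stress: σ'_f = 29.854 + 130.76 = 160.61 kPa.
σ'_f = 160.61 > σ'_p = 94 kPa, so the stress path crosses the preconsolidation pressure — recompression up to σ'_p, then virgin compression beyond:
S_c = H/(1+e₀)·[C_r·log₁₀(σ'_p/σ'_0) + C_c·log₁₀(σ'_f/σ'_p)]
    = 2.2/1.64 × [0.028×log₁₀(94/29.854) + 0.4×log₁₀(160.61/94)]
    = 1.3415 × [0.013948 + 0.093058] = 0.1435 m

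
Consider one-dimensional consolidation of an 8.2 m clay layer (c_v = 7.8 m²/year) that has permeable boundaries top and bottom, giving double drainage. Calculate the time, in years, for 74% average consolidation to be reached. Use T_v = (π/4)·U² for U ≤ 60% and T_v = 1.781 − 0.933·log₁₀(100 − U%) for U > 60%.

Drainage path length: H_d = H/2 = 4.1 m (double drainage).
U > 60%: T_v = 1.781 − 0.933·log₁₀(100 − 74) = 0.46083.
t = T_v·H_d²/c_v = 0.46083×4.1²/7.8 = 0.9931 years.

t ≈ 0.993 years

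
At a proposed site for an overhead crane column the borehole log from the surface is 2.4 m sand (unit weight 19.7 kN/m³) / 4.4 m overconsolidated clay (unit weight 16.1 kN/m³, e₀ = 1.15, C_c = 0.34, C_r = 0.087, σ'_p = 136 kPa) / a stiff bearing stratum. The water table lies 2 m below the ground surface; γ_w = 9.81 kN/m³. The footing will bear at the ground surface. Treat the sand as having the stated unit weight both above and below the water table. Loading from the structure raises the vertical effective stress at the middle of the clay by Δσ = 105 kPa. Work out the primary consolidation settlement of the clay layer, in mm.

Mid-depth of clay below the ground surface: z = 2.4 + 4.4/2 = 4.6 m.
Total vertical stress at mid-clay: σ_v = 19.7×2.4 + 16.1×2.2 = 82.7 kPa.
Pore pressure: u = 9.81×(4.6 − 2) = 25.506 kPa.
Initial effective stress: σ'_0 = σ_v − u = 82.7 − 25.506 = 57.194 kPa.
Final effective stress: σ'_f = 57.194 + 105 = 162.19 kPa.
σ'_f = 162.19 > σ'_p = 136 kPa, so the stress path crosses the preconsolidation pressure — recompression up to σ'_p, then virgin compression beyond:
S_c = H/(1+e₀)·[C_r·log₁₀(σ'_p/σ'_0) + C_c·log₁₀(σ'_f/σ'_p)]
    = 4.4/2.15 × [0.087×log₁₀(136/57.194) + 0.34×log₁₀(162.19/136)]
    = 2.0465 × [0.032728 + 0.026005] = 0.1202 m

S_c ≈ 120 mm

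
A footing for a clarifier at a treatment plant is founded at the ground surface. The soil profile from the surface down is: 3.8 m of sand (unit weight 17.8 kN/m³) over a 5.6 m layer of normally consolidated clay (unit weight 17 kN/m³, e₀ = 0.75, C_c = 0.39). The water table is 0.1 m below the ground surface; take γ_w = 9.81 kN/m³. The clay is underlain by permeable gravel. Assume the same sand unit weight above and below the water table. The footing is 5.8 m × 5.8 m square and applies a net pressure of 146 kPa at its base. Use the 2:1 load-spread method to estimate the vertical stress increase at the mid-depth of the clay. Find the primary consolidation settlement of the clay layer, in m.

S_c ≈ 0.262 m

Mid-depth of clay below the ground surface: z = 3.8 + 5.6/2 = 6.6 m.
Total vertical stress at mid-clay: σ_v = 17.8×3.8 + 17×2.8 = 115.24 kPa.
Pore pressure: u = 9.81×(6.6 − 0.1) = 63.765 kPa.
Initial effective stress: σ'_0 = σ_v − u = 115.24 − 63.765 = 51.475 kPa.
Stress increase at mid-clay by the 2:1 spreading method:
Δσ = qBL/((B+z)(L+z)) = 146×5.8×5.8/((5.8+6.6)(5.8+6.6)) = 31.942 kPa
Final effective stress: σ'_f = σ'_0 + Δσ = 51.475 + 31.942 = 83.417 kPa.
Normally consolidated clay, so the full stress increment lies on the virgin compression line:
S_c = C_c·H/(1+e₀)·log₁₀(σ'_f/σ'_0) = 0.39×5.6/(1+0.75)×log₁₀(83.417/51.475)
    = 1.248 × 0.20966 = 0.2617 m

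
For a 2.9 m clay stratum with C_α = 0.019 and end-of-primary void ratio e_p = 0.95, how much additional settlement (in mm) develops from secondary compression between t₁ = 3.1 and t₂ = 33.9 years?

Secondary compression: S_s = C_α·H/(1+e_p)·log₁₀(t₂/t₁)
S_s = 0.019×2.9/(1+0.95)×log₁₀(33.9/3.1)
    = 0.02826 × 1.039 = 0.02935 m

S_s ≈ 29.4 mm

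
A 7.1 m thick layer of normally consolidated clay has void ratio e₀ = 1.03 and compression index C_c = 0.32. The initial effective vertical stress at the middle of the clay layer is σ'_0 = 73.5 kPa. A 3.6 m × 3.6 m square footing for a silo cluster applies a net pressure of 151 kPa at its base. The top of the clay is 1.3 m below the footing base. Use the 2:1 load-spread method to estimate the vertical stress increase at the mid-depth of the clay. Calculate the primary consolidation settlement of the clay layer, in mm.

Mid-depth of clay below the footing base: z = 1.3 + 7.1/2 = 4.85 m.
Stress increase at mid-clay by the 2:1 spreading method:
Δσ = qBL/((B+z)(L+z)) = 151×3.6×3.6/((3.6+4.85)(3.6+4.85)) = 27.407 kPa
Final effective stress: σ'_f = σ'_0 + Δσ = 73.5 + 27.407 = 100.91 kPa.
Normally consolidated clay, so the full stress increment lies on the virgin compression line:
S_c = C_c·H/(1+e₀)·log₁₀(σ'_f/σ'_0) = 0.32×7.1/(1+1.03)×log₁₀(100.91/73.5)
    = 1.1192 × 0.13765 = 0.1541 m

S_c ≈ 154 mm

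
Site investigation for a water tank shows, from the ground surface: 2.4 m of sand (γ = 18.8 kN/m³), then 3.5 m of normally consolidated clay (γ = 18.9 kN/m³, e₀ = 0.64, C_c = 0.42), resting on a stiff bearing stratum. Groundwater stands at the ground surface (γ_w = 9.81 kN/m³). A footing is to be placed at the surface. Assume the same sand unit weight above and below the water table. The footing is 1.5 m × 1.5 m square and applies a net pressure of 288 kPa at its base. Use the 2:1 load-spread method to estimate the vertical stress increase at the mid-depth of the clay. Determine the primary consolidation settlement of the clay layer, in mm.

Mid-depth of clay below the ground surface: z = 2.4 + 3.5/2 = 4.15 m.
Total vertical stress at mid-clay: σ_v = 18.8×2.4 + 18.9×1.75 = 78.195 kPa.
Pore pressure: u = 9.81×(4.15 − 0) = 40.712 kPa.
Initial effective stress: σ'_0 = σ_v − u = 78.195 − 40.712 = 37.483 kPa.
Stress increase at mid-clay by the 2:1 spreading method:
Δσ = qBL/((B+z)(L+z)) = 288×1.5×1.5/((1.5+4.15)(1.5+4.15)) = 20.299 kPa
Final effective stress: σ'_f = σ'_0 + Δσ = 37.483 + 20.299 = 57.782 kPa.
Normally consolidated clay, so the full stress increment lies on the virgin compression line:
S_c = C_c·H/(1+e₀)·log₁₀(σ'_f/σ'_0) = 0.42×3.5/(1+0.64)×log₁₀(57.782/37.483)
    = 0.89634 × 0.18796 = 0.1685 m

S_c ≈ 168 mm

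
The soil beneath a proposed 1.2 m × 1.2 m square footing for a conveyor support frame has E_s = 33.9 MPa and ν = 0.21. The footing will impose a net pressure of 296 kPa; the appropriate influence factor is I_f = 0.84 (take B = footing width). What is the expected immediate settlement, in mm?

Immediate (elastic) settlement: S_e = q·B·(1−ν²)/E_s · I_f.
E_s = 33.9 MPa = 33900 kPa.
S_e = 296 × 1.2 × (1 − 0.21²) / 33900 × 0.84
    = 296 × 1.2 × 0.9559 / 33900 × 0.84
    = 0.008413 m = 8.413 mm

S_e ≈ 8.41 mm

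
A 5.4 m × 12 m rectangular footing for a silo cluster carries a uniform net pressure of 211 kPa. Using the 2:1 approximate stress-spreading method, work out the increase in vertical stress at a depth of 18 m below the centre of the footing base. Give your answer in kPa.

By the 2:1 method the load spreads at 1 horizontal : 2 vertical, so at depth z the loaded area has grown by z in each plan dimension:
Δσ = qBL/((B+z)(L+z)) = 211×5.4×12/((5.4+18)(12+18)) = 19.477 kPa

Δσ_z ≈ 19.5 kPa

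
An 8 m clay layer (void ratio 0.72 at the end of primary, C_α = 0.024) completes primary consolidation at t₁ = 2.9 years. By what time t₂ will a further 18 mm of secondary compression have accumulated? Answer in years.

S_s = C_α·H/(1+e_p)·log₁₀(t₂/t₁) ⇒ log₁₀(t₂/t₁) = S_s·(1+e_p)/(C_α·H).
log₁₀(t₂/t₁) = 0.018 × (1+0.72) / (0.024×8) = 0.1612
t₂ = t₁ × 10^0.1612 = 2.9 × 1.45 = 4.204 years

t₂ ≈ 4.2 years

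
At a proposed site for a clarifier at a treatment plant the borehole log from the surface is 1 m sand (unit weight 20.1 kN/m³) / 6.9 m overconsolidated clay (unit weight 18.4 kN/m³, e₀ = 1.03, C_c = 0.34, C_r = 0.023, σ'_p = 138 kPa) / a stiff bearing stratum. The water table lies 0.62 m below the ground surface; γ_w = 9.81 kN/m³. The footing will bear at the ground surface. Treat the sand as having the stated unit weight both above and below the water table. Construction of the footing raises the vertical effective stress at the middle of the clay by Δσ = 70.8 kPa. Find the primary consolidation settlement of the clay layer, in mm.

S_c ≈ 31.6 mm

Mid-depth of clay below the ground surface: z = 1 + 6.9/2 = 4.45 m.
Total vertical stress at mid-clay: σ_v = 20.1×1 + 18.4×3.45 = 83.58 kPa.
Pore pressure: u = 9.81×(4.45 − 0.62) = 37.572 kPa.
Initial effective stress: σ'_0 = σ_v − u = 83.58 − 37.572 = 46.008 kPa.
Final effective stress: σ'_f = 46.008 + 70.8 = 116.81 kPa.
σ'_f = 116.81 ≤ σ'_p = 138 kPa, so the clay remains overconsolidated and only the recompression index applies:
S_c = C_r·H/(1+e₀)·log₁₀(σ'_f/σ'_0) = 0.023×6.9/2.03×log₁₀(116.81/46.008)
    = 0.078177 × 0.40465 = 0.03163 m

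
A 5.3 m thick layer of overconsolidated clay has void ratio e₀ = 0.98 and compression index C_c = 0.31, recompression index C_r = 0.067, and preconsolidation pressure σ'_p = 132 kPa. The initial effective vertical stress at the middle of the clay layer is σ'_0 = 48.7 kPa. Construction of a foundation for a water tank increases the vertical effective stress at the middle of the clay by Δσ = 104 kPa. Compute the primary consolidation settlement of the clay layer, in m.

S_c ≈ 0.13 m

Final effective stress: σ'_f = 48.7 + 104 = 152.7 kPa.
σ'_f = 152.7 > σ'_p = 132 kPa, so the stress path crosses the preconsolidation pressure — recompression up to σ'_p, then virgin compression beyond:
S_c = H/(1+e₀)·[C_r·log₁₀(σ'_p/σ'_0) + C_c·log₁₀(σ'_f/σ'_p)]
    = 5.3/1.98 × [0.067×log₁₀(132/48.7) + 0.31×log₁₀(152.7/132)]
    = 2.6768 × [0.029014 + 0.019612] = 0.1302 m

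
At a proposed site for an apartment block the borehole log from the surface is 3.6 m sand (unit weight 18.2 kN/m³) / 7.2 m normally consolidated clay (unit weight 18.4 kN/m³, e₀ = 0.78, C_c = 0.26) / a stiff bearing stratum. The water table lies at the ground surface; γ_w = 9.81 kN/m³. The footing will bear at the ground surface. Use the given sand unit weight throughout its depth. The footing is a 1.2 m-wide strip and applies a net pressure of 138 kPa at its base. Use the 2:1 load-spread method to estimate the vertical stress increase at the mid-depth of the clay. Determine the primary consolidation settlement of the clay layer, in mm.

S_c ≈ 128 mm

Mid-depth of clay below the ground surface: z = 3.6 + 7.2/2 = 7.2 m.
Total vertical stress at mid-clay: σ_v = 18.2×3.6 + 18.4×3.6 = 131.76 kPa.
Pore pressure: u = 9.81×(7.2 − 0) = 70.632 kPa.
Initial effective stress: σ'_0 = σ_v − u = 131.76 − 70.632 = 61.128 kPa.
Stress increase at mid-clay by the 2:1 spreading method:
Δσ = qB/(B+z) = 138×1.2/(1.2+7.2) = 19.714 kPa
Final effective stress: σ'_f = σ'_0 + Δσ = 61.128 + 19.714 = 80.842 kPa.
Normally consolidated clay, so the full stress increment lies on the virgin compression line:
S_c = C_c·H/(1+e₀)·log₁₀(σ'_f/σ'_0) = 0.26×7.2/(1+0.78)×log₁₀(80.842/61.128)
    = 1.0517 × 0.1214 = 0.1277 m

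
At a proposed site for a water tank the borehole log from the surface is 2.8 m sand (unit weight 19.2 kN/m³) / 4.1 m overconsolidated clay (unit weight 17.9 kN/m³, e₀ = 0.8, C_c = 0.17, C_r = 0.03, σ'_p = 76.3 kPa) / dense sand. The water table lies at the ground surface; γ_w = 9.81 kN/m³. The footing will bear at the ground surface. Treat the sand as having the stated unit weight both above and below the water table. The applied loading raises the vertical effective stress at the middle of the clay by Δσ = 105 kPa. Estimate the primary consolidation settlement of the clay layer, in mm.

Mid-depth of clay below the ground surface: z = 2.8 + 4.1/2 = 4.85 m.
Total vertical stress at mid-clay: σ_v = 19.2×2.8 + 17.9×2.05 = 90.455 kPa.
Pore pressure: u = 9.81×(4.85 − 0) = 47.578 kPa.
Initial effective stress: σ'_0 = σ_v − u = 90.455 − 47.578 = 42.877 kPa.
Final effective stress: σ'_f = 42.877 + 105 = 147.88 kPa.
σ'_f = 147.88 > σ'_p = 76.3 kPa, so the stress path crosses the preconsolidation pressure — recompression up to σ'_p, then virgin compression beyond:
S_c = H/(1+e₀)·[C_r·log₁₀(σ'_p/σ'_0) + C_c·log₁₀(σ'_f/σ'_p)]
    = 4.1/1.8 × [0.03×log₁₀(76.3/42.877) + 0.17×log₁₀(147.88/76.3)]
    = 2.2778 × [0.007509 + 0.048855] = 0.1284 m

S_c ≈ 128 mm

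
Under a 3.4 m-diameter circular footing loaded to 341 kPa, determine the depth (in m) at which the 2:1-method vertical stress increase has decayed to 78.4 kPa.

2:1 spreading — at depth z the loaded area has grown by z in each plan dimension:
qD²/(D+z)² = Δσ_z ⇒ z = D(√(q/Δσ_z) − 1) = 3.4×(√(341/78.4) − 1) = 3.691 m

z ≈ 3.69 m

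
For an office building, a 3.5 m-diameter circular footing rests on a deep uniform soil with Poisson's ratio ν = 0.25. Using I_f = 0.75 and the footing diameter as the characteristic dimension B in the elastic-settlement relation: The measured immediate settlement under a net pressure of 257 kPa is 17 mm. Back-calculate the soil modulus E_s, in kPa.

E_s ≈ 37200 kPa

S_e = q·B·(1−ν²)/E_s · I_f  ⇒  E_s = q·B·(1−ν²)·I_f / S_e.
E_s = 257 × 3.5 × 0.9375 × 0.75 / 0.017 = 37200 kPa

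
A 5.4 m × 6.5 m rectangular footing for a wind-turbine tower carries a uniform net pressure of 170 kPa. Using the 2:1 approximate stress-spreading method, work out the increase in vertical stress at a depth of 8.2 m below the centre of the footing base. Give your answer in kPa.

Δσ_z ≈ 29.8 kPa

By the 2:1 method the load spreads at 1 horizontal : 2 vertical, so at depth z the loaded area has grown by z in each plan dimension:
Δσ = qBL/((B+z)(L+z)) = 170×5.4×6.5/((5.4+8.2)(6.5+8.2)) = 29.847 kPa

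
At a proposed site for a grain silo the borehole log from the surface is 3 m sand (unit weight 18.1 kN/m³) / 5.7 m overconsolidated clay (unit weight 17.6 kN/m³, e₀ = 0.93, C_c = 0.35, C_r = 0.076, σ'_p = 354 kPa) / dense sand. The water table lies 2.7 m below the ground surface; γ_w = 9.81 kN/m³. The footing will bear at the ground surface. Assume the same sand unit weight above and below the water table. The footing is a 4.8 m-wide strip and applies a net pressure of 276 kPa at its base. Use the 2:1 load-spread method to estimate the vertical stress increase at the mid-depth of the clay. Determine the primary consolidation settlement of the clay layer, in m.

Mid-depth of clay below the ground surface: z = 3 + 5.7/2 = 5.85 m.
Total vertical stress at mid-clay: σ_v = 18.1×3 + 17.6×2.85 = 104.46 kPa.
Pore pressure: u = 9.81×(5.85 − 2.7) = 30.902 kPa.
Initial effective stress: σ'_0 = σ_v − u = 104.46 − 30.902 = 73.558 kPa.
Stress increase at mid-clay by the 2:1 spreading method:
Δσ = qB/(B+z) = 276×4.8/(4.8+5.85) = 124.39 kPa
Final effective stress: σ'_f = 73.558 + 124.39 = 197.95 kPa.
σ'_f = 197.95 ≤ σ'_p = 354 kPa, so the clay remains overconsolidated and only the recompression index applies:
S_c = C_r·H/(1+e₀)·log₁₀(σ'_f/σ'_0) = 0.076×5.7/1.93×log₁₀(197.95/73.558)
    = 0.22446 × 0.42993 = 0.0965 m

S_c ≈ 0.0965 m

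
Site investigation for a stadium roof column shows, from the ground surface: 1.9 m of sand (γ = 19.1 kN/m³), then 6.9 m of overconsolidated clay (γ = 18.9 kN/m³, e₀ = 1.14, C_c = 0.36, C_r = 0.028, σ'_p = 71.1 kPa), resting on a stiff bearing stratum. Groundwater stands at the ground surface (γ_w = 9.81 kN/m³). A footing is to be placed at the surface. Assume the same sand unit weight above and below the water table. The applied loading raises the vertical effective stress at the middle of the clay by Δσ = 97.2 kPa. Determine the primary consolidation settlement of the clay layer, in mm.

Mid-depth of clay below the ground surface: z = 1.9 + 6.9/2 = 5.35 m.
Total vertical stress at mid-clay: σ_v = 19.1×1.9 + 18.9×3.45 = 101.5 kPa.
Pore pressure: u = 9.81×(5.35 − 0) = 52.483 kPa.
Initial effective stress: σ'_0 = σ_v − u = 101.5 − 52.483 = 49.017 kPa.
Final effective stress: σ'_f = 49.017 + 97.2 = 146.22 kPa.
σ'_f = 146.22 > σ'_p = 71.1 kPa, so the stress path crosses the preconsolidation pressure — recompression up to σ'_p, then virgin compression beyond:
S_c = H/(1+e₀)·[C_r·log₁₀(σ'_p/σ'_0) + C_c·log₁₀(σ'_f/σ'_p)]
    = 6.9/2.14 × [0.028×log₁₀(71.1/49.017) + 0.36×log₁₀(146.22/71.1)]
    = 3.2243 × [0.0045226 + 0.11273] = 0.3781 m

S_c ≈ 378 mm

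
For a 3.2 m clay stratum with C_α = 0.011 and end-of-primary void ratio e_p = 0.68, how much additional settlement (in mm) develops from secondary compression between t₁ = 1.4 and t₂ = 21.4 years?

S_s ≈ 24.8 mm

Secondary compression: S_s = C_α·H/(1+e_p)·log₁₀(t₂/t₁)
S_s = 0.011×3.2/(1+0.68)×log₁₀(21.4/1.4)
    = 0.02095 × 1.184 = 0.02481 m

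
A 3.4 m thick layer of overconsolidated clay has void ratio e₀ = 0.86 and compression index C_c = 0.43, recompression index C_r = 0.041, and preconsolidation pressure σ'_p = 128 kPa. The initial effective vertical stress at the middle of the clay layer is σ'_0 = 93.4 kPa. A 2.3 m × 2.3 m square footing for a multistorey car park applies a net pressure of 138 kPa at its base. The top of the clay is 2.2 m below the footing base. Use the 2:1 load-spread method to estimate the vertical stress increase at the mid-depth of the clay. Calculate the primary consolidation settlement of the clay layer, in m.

S_c ≈ 0.00602 m

Mid-depth of clay below the footing base: z = 2.2 + 3.4/2 = 3.9 m.
Stress increase at mid-clay by the 2:1 spreading method:
Δσ = qBL/((B+z)(L+z)) = 138×2.3×2.3/((2.3+3.9)(2.3+3.9)) = 18.991 kPa
Final effective stress: σ'_f = 93.4 + 18.991 = 112.39 kPa.
σ'_f = 112.39 ≤ σ'_p = 128 kPa, so the clay remains overconsolidated and only the recompression index applies:
S_c = C_r·H/(1+e₀)·log₁₀(σ'_f/σ'_0) = 0.041×3.4/1.86×log₁₀(112.39/93.4)
    = 0.074948 × 0.080381 = 0.006024 m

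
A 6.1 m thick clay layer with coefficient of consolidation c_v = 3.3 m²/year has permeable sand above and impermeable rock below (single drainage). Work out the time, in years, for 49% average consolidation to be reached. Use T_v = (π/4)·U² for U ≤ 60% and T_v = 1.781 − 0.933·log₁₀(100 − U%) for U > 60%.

t ≈ 2.13 years

Drainage path length: H_d = H = 6.1 m (single drainage).
U ≤ 60%: T_v = (π/4)·U² = (π/4)×0.49² = 0.18857.
t = T_v·H_d²/c_v = 0.18857×6.1²/3.3 = 2.126 years.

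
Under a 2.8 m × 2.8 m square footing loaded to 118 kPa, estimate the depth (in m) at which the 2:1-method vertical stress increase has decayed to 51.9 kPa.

2:1 spreading — at depth z the loaded area has grown by z in each plan dimension:
qB²/(B+z)² = Δσ_z ⇒ z = B(√(q/Δσ_z) − 1) = 2.8×(√(118/51.9) − 1) = 1.422 m

z ≈ 1.42 m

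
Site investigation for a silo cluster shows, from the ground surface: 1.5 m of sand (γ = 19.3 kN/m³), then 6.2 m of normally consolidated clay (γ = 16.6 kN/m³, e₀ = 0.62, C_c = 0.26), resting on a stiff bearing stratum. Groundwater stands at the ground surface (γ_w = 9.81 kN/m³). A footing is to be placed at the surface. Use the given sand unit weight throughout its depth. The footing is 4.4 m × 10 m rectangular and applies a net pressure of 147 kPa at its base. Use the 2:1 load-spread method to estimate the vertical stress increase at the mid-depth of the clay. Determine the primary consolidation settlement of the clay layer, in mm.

Mid-depth of clay below the ground surface: z = 1.5 + 6.2/2 = 4.6 m.
Total vertical stress at mid-clay: σ_v = 19.3×1.5 + 16.6×3.1 = 80.41 kPa.
Pore pressure: u = 9.81×(4.6 − 0) = 45.126 kPa.
Initial effective stress: σ'_0 = σ_v − u = 80.41 − 45.126 = 35.284 kPa.
Stress increase at mid-clay by the 2:1 spreading method:
Δσ = qBL/((B+z)(L+z)) = 147×4.4×10/((4.4+4.6)(10+4.6)) = 49.224 kPa
Final effective stress: σ'_f = σ'_0 + Δσ = 35.284 + 49.224 = 84.508 kPa.
Normally consolidated clay, so the full stress increment lies on the virgin compression line:
S_c = C_c·H/(1+e₀)·log₁₀(σ'_f/σ'_0) = 0.26×6.2/(1+0.62)×log₁₀(84.508/35.284)
    = 0.99506 × 0.37932 = 0.3774 m

S_c ≈ 377 mm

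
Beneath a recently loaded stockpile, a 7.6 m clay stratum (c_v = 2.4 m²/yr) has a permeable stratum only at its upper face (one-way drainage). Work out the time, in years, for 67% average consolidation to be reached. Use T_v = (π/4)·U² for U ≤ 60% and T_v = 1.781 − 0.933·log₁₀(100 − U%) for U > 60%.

Drainage path length: H_d = H = 7.6 m (single drainage).
U > 60%: T_v = 1.781 − 0.933·log₁₀(100 − 67) = 0.36423.
t = T_v·H_d²/c_v = 0.36423×7.6²/2.4 = 8.766 years.

t ≈ 8.77 years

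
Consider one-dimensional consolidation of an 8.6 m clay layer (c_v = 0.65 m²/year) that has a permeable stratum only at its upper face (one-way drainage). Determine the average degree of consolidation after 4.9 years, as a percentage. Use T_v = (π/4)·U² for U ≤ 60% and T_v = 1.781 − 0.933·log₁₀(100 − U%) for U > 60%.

U ≈ 23.4 %

Drainage path length: H_d = H = 8.6 m (single drainage).
T_v = c_v·t/H_d² = 0.65×4.9/8.6² = 0.043064.
T_v = 0.043064 corresponds to the U ≤ 60% branch:
U = √(4T_v/π) = 0.2342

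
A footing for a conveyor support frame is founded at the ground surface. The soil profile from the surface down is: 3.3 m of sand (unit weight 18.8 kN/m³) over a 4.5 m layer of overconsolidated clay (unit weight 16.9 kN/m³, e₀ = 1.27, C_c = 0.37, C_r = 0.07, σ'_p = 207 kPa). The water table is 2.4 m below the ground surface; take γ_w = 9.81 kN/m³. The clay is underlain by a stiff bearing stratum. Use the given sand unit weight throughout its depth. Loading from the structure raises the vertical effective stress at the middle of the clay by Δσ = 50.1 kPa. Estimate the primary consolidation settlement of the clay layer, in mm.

S_c ≈ 32.8 mm

Mid-depth of clay below the ground surface: z = 3.3 + 4.5/2 = 5.55 m.
Total vertical stress at mid-clay: σ_v = 18.8×3.3 + 16.9×2.25 = 100.06 kPa.
Pore pressure: u = 9.81×(5.55 − 2.4) = 30.902 kPa.
Initial effective stress: σ'_0 = σ_v − u = 100.06 − 30.902 = 69.158 kPa.
Final effective stress: σ'_f = 69.158 + 50.1 = 119.26 kPa.
σ'_f = 119.26 ≤ σ'_p = 207 kPa, so the clay remains overconsolidated and only the recompression index applies:
S_c = C_r·H/(1+e₀)·log₁₀(σ'_f/σ'_0) = 0.07×4.5/2.27×log₁₀(119.26/69.158)
    = 0.13877 × 0.23665 = 0.03284 m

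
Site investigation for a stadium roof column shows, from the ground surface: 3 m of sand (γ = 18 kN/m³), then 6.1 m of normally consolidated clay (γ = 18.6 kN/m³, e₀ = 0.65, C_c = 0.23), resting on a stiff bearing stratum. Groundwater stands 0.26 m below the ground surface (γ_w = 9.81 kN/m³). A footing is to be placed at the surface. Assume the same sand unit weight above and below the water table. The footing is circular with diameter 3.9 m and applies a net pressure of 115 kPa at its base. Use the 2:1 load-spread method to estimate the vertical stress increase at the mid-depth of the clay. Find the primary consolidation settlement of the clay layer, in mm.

Mid-depth of clay below the ground surface: z = 3 + 6.1/2 = 6.05 m.
Total vertical stress at mid-clay: σ_v = 18×3 + 18.6×3.05 = 110.73 kPa.
Pore pressure: u = 9.81×(6.05 − 0.26) = 56.8 kPa.
Initial effective stress: σ'_0 = σ_v − u = 110.73 − 56.8 = 53.93 kPa.
Stress increase at mid-clay by the 2:1 spreading method:
Δσ ≈ qD²/(D+z)² = 115×3.9²/(3.9+6.05)² = 17.668 kPa
Final effective stress: σ'_f = σ'_0 + Δσ = 53.93 + 17.668 = 71.598 kPa.
Normally consolidated clay, so the full stress increment lies on the virgin compression line:
S_c = C_c·H/(1+e₀)·log₁₀(σ'_f/σ'_0) = 0.23×6.1/(1+0.65)×log₁₀(71.598/53.93)
    = 0.8503 × 0.12307 = 0.1046 m

S_c ≈ 105 mm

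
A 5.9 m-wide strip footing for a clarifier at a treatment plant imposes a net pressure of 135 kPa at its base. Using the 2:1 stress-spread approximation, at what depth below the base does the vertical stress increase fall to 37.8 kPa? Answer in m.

z ≈ 15.2 m

2:1 spreading — at depth z the loaded area has grown by z in each plan dimension:
qB/(B+z) = Δσ_z ⇒ z = qB/Δσ_z − B = 135×5.9/37.8 − 5.9 = 15.17 m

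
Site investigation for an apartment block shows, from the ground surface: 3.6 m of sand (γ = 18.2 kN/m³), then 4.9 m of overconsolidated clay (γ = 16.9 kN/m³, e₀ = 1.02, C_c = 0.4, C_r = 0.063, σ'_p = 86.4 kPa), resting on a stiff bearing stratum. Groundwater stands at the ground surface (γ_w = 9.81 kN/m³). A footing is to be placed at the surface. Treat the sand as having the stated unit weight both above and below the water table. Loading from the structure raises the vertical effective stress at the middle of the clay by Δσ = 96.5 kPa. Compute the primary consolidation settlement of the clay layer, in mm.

Mid-depth of clay below the ground surface: z = 3.6 + 4.9/2 = 6.05 m.
Total vertical stress at mid-clay: σ_v = 18.2×3.6 + 16.9×2.45 = 106.92 kPa.
Pore pressure: u = 9.81×(6.05 − 0) = 59.351 kPa.
Initial effective stress: σ'_0 = σ_v − u = 106.92 − 59.351 = 47.569 kPa.
Final effective stress: σ'_f = 47.569 + 96.5 = 144.07 kPa.
σ'_f = 144.07 > σ'_p = 86.4 kPa, so the stress path crosses the preconsolidation pressure — recompression up to σ'_p, then virgin compression beyond:
S_c = H/(1+e₀)·[C_r·log₁₀(σ'_p/σ'_0) + C_c·log₁₀(σ'_f/σ'_p)]
    = 4.9/2.02 × [0.063×log₁₀(86.4/47.569) + 0.4×log₁₀(144.07/86.4)]
    = 2.4257 × [0.016329 + 0.088824] = 0.2551 m

S_c ≈ 255 mm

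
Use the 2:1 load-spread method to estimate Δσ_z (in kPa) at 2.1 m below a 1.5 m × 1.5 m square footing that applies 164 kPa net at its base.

By the 2:1 method the load spreads at 1 horizontal : 2 vertical, so at depth z the loaded area has grown by z in each plan dimension:
Δσ = qBL/((B+z)(L+z)) = 164×1.5×1.5/((1.5+2.1)(1.5+2.1)) = 28.472 kPa

Δσ_z ≈ 28.5 kPa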